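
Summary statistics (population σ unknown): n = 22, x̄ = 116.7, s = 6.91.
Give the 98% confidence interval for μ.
(112.99, 120.41)

t-interval (σ unknown):
df = n - 1 = 21
t* = 2.518 for 98% confidence

Margin of error = t* · s/√n = 2.518 · 6.91/√22 = 3.71

CI: (112.99, 120.41)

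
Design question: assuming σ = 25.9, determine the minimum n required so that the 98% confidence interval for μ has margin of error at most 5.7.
n ≥ 112

For margin E ≤ 5.7:
n ≥ (z* · σ / E)²
n ≥ (2.326 · 25.9 / 5.7)²
n ≥ 111.70

Minimum n = 112 (rounding up)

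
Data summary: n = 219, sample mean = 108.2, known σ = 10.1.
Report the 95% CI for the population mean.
(106.86, 109.54)

z-interval (σ known):
z* = 1.960 for 95% confidence

Margin of error = z* · σ/√n = 1.960 · 10.1/√219 = 1.34

CI: (108.2 - 1.34, 108.2 + 1.34) = (106.86, 109.54)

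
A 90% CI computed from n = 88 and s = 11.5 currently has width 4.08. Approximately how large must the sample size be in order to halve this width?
n ≈ 352

CI width ∝ 1/√n
To reduce width by factor 2, need √n to grow by 2 → need 2² = 4 times as many samples.

Current: n = 88, width = 4.08
New: n = 352, width ≈ 2.02

Width reduced by factor of 4.08/2.02 = 2.02.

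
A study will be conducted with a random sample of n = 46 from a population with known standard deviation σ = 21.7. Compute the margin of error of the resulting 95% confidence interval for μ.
Margin of error = 6.27

Margin of error = z* · σ/√n
= 1.960 · 21.7/√46
= 1.960 · 21.7/6.7823
= 6.27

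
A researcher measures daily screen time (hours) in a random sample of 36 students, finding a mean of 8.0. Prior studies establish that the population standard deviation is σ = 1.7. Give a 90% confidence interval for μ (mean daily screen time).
(7.53, 8.47)

z-interval (σ known):
z* = 1.645 for 90% confidence

Margin of error = z* · σ/√n = 1.645 · 1.7/√36 = 0.47

CI: (8.0 - 0.47, 8.0 + 0.47) = (7.53, 8.47)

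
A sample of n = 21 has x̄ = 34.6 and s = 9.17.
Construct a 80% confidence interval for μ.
(31.95, 37.25)

t-interval (σ unknown):
df = n - 1 = 20
t* = 1.325 for 80% confidence

Margin of error = t* · s/√n = 1.325 · 9.17/√21 = 2.65

CI: (31.95, 37.25)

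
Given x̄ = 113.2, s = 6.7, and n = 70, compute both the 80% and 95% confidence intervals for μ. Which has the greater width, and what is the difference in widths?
95% CI is wider by 1.13

df = 69
80% CI: t* = 1.294, (112.16, 114.24), width = 2 · t* · s/√n = 2.07
95% CI: t* = 1.995, (111.60, 114.80), width = 2 · t* · s/√n = 3.20

The 95% CI is wider by 3.20 - 2.07 = 1.13.
Higher confidence requires a wider interval.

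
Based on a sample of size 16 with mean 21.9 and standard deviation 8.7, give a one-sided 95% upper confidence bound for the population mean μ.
μ ≤ 25.71

Upper bound (one-sided):
t* = 1.753 (one-sided for 95%)
Upper bound = x̄ + t* · s/√n = 21.9 + 1.753 · 8.7/√16 = 25.71

We are 95% confident that μ ≤ 25.71.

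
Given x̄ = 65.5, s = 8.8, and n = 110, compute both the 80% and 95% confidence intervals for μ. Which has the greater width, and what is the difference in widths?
95% CI is wider by 1.17

df = 109
80% CI: t* = 1.289, (64.42, 66.58), width = 2 · t* · s/√n = 2.16
95% CI: t* = 1.982, (63.84, 67.16), width = 2 · t* · s/√n = 3.33

The 95% CI is wider by 3.33 - 2.16 = 1.17.
Higher confidence requires a wider interval.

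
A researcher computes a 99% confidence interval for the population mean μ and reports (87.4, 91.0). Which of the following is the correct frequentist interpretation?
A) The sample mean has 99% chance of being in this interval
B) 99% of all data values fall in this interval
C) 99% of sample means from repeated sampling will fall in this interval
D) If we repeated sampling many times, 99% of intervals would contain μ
D

A) Wrong — x̄ is observed and sits in the interval by construction.
B) Wrong — a CI is about the parameter μ, not individual data values.
C) Wrong — coverage applies to intervals containing μ, not to future x̄ values.
D) Correct — this is the frequentist long-run coverage interpretation.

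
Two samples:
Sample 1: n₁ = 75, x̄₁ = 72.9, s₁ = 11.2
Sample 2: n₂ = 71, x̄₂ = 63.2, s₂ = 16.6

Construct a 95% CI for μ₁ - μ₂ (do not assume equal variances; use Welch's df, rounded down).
(5.03, 14.37)

Difference: x̄₁ - x̄₂ = 9.70
SE = √(s₁²/n₁ + s₂²/n₂) = √(11.2²/75 + 16.6²/71) = 2.3566
df = 121.91 → 121 (Welch–Satterthwaite, rounded down)
t* = 1.980

CI: 9.70 ± 1.980 · 2.3566 = 9.70 ± 4.67 = (5.03, 14.37)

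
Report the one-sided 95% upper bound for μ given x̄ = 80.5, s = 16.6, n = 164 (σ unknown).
μ ≤ 82.64

Upper bound (one-sided):
t* = 1.654 (one-sided for 95%)
Upper bound = x̄ + t* · s/√n = 80.5 + 1.654 · 16.6/√164 = 82.64

We are 95% confident that μ ≤ 82.64.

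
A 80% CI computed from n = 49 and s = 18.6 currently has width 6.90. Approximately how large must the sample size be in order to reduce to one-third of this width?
n ≈ 441

CI width ∝ 1/√n
To reduce width by factor 3, need √n to grow by 3 → need 3² = 9 times as many samples.

Current: n = 49, width = 6.90
New: n = 441, width ≈ 2.27

Width reduced by factor of 6.90/2.27 = 3.04.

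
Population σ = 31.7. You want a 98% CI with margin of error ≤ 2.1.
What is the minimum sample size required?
n ≥ 1233

For margin E ≤ 2.1:
n ≥ (z* · σ / E)²
n ≥ (2.326 · 31.7 / 2.1)²
n ≥ 1232.82

Minimum n = 1233 (rounding up)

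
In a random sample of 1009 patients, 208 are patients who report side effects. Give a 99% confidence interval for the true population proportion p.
(0.173, 0.239)

Proportion CI:
p̂ = 208/1009 = 0.20614
SE = √(p̂(1-p̂)/n) = √(0.20614 · 0.79386 / 1009) = 0.01274

z* = 2.576
Margin = z* · SE = 2.576 · 0.01274 = 0.0328

CI: 0.20614 ± 0.0328 = (0.173, 0.239)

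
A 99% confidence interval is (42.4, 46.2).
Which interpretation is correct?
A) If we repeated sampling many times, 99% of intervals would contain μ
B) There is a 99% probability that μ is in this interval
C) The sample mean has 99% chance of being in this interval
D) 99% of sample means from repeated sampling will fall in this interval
A

A) Correct — this is the frequentist long-run coverage interpretation.
B) Wrong — μ is fixed; the randomness lives in the interval, not in μ.
C) Wrong — x̄ is observed and sits in the interval by construction.
D) Wrong — coverage applies to intervals containing μ, not to future x̄ values.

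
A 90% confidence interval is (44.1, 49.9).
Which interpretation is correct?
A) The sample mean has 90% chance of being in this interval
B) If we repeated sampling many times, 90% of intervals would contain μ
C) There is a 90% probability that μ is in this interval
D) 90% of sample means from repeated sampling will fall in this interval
B

A) Wrong — x̄ is observed and sits in the interval by construction.
B) Correct — this is the frequentist long-run coverage interpretation.
C) Wrong — μ is fixed; the randomness lives in the interval, not in μ.
D) Wrong — coverage applies to intervals containing μ, not to future x̄ values.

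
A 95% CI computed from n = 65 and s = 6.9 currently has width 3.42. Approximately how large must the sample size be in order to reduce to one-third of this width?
n ≈ 585

CI width ∝ 1/√n
To reduce width by factor 3, need √n to grow by 3 → need 3² = 9 times as many samples.

Current: n = 65, width = 3.42
New: n = 585, width ≈ 1.12

Width reduced by factor of 3.42/1.12 = 3.05.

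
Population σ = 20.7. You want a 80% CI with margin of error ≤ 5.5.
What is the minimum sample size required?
n ≥ 24

For margin E ≤ 5.5:
n ≥ (z* · σ / E)²
n ≥ (1.282 · 20.7 / 5.5)²
n ≥ 23.28

Minimum n = 24 (rounding up)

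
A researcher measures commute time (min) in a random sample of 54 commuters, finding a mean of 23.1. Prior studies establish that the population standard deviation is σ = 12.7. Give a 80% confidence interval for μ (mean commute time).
(20.88, 25.32)

z-interval (σ known):
z* = 1.282 for 80% confidence

Margin of error = z* · σ/√n = 1.282 · 12.7/√54 = 2.22

CI: (23.1 - 2.22, 23.1 + 2.22) = (20.88, 25.32)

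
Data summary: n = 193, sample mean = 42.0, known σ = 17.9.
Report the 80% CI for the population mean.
(40.35, 43.65)

z-interval (σ known):
z* = 1.282 for 80% confidence

Margin of error = z* · σ/√n = 1.282 · 17.9/√193 = 1.65

CI: (42.0 - 1.65, 42.0 + 1.65) = (40.35, 43.65)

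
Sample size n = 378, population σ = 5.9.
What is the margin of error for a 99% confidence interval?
Margin of error = 0.78

Margin of error = z* · σ/√n
= 2.576 · 5.9/√378
= 2.576 · 5.9/19.4422
= 0.78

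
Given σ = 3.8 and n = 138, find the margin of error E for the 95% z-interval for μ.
Margin of error = 0.63

Margin of error = z* · σ/√n
= 1.960 · 3.8/√138
= 1.960 · 3.8/11.7473
= 0.63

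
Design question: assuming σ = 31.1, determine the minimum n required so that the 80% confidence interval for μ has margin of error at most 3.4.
n ≥ 138

For margin E ≤ 3.4:
n ≥ (z* · σ / E)²
n ≥ (1.282 · 31.1 / 3.4)²
n ≥ 137.51

Minimum n = 138 (rounding up)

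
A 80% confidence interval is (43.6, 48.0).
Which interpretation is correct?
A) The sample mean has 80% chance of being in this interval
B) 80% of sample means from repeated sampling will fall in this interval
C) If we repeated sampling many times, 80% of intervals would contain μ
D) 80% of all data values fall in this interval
C

A) Wrong — x̄ is observed and sits in the interval by construction.
B) Wrong — coverage applies to intervals containing μ, not to future x̄ values.
C) Correct — this is the frequentist long-run coverage interpretation.
D) Wrong — a CI is about the parameter μ, not individual data values.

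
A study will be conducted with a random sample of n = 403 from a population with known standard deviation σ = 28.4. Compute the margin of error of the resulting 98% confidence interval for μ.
Margin of error = 3.29

Margin of error = z* · σ/√n
= 2.326 · 28.4/√403
= 2.326 · 28.4/20.0749
= 3.29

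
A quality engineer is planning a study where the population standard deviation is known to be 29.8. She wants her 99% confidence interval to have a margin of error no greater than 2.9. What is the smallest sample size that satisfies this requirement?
n ≥ 701

For margin E ≤ 2.9:
n ≥ (z* · σ / E)²
n ≥ (2.576 · 29.8 / 2.9)²
n ≥ 700.69

Minimum n = 701 (rounding up)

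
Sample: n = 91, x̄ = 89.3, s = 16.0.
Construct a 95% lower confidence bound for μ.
μ ≥ 86.51

Lower bound (one-sided):
t* = 1.662 (one-sided for 95%)
Lower bound = x̄ - t* · s/√n = 89.3 - 1.662 · 16.0/√91 = 86.51

We are 95% confident that μ ≥ 86.51.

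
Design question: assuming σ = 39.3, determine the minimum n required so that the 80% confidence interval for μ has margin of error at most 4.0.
n ≥ 159

For margin E ≤ 4.0:
n ≥ (z* · σ / E)²
n ≥ (1.282 · 39.3 / 4.0)²
n ≥ 158.65

Minimum n = 159 (rounding up)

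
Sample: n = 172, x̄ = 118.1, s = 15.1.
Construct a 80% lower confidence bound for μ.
μ ≥ 117.13

Lower bound (one-sided):
t* = 0.844 (one-sided for 80%)
Lower bound = x̄ - t* · s/√n = 118.1 - 0.844 · 15.1/√172 = 117.13

We are 80% confident that μ ≥ 117.13.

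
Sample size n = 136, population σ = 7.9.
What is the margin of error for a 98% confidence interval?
Margin of error = 1.58

Margin of error = z* · σ/√n
= 2.326 · 7.9/√136
= 2.326 · 7.9/11.6619
= 1.58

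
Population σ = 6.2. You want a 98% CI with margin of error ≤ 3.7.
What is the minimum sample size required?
n ≥ 16

For margin E ≤ 3.7:
n ≥ (z* · σ / E)²
n ≥ (2.326 · 6.2 / 3.7)²
n ≥ 15.19

Minimum n = 16 (rounding up)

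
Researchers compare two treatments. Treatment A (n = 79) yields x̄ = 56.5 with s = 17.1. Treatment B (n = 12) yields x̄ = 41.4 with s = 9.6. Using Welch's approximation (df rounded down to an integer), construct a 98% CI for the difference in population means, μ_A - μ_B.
(6.67, 23.53)

Difference: x̄₁ - x̄₂ = 15.10
SE = √(s₁²/n₁ + s₂²/n₂) = √(17.1²/79 + 9.6²/12) = 3.3736
df = 23.39 → 23 (Welch–Satterthwaite, rounded down)
t* = 2.500

CI: 15.10 ± 2.500 · 3.3736 = 15.10 ± 8.43 = (6.67, 23.53)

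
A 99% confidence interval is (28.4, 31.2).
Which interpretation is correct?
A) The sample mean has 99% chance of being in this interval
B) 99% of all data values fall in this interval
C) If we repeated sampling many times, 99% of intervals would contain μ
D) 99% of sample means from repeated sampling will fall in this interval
C

A) Wrong — x̄ is observed and sits in the interval by construction.
B) Wrong — a CI is about the parameter μ, not individual data values.
C) Correct — this is the frequentist long-run coverage interpretation.
D) Wrong — coverage applies to intervals containing μ, not to future x̄ values.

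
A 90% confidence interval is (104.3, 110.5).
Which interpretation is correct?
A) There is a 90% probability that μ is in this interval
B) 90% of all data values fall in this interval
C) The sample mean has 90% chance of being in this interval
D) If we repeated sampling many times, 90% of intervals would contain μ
D

A) Wrong — μ is fixed; the randomness lives in the interval, not in μ.
B) Wrong — a CI is about the parameter μ, not individual data values.
C) Wrong — x̄ is observed and sits in the interval by construction.
D) Correct — this is the frequentist long-run coverage interpretation.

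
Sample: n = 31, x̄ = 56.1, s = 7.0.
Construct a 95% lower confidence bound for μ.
μ ≥ 53.97

Lower bound (one-sided):
t* = 1.697 (one-sided for 95%)
Lower bound = x̄ - t* · s/√n = 56.1 - 1.697 · 7.0/√31 = 53.97

We are 95% confident that μ ≥ 53.97.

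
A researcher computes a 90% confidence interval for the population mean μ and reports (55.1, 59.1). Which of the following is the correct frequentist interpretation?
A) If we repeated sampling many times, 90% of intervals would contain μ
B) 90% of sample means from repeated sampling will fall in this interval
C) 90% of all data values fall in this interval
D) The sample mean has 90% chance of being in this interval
A

A) Correct — this is the frequentist long-run coverage interpretation.
B) Wrong — coverage applies to intervals containing μ, not to future x̄ values.
C) Wrong — a CI is about the parameter μ, not individual data values.
D) Wrong — x̄ is observed and sits in the interval by construction.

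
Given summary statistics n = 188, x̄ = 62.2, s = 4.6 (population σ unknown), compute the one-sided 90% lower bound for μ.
μ ≥ 61.77

Lower bound (one-sided):
t* = 1.286 (one-sided for 90%)
Lower bound = x̄ - t* · s/√n = 62.2 - 1.286 · 4.6/√188 = 61.77

We are 90% confident that μ ≥ 61.77.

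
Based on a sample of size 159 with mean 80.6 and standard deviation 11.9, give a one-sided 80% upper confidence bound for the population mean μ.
μ ≤ 81.40

Upper bound (one-sided):
t* = 0.844 (one-sided for 80%)
Upper bound = x̄ + t* · s/√n = 80.6 + 0.844 · 11.9/√159 = 81.40

We are 80% confident that μ ≤ 81.40.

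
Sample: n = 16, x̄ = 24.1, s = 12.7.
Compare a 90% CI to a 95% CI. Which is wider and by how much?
95% CI is wider by 2.40

df = 15
90% CI: t* = 1.753, (18.53, 29.67), width = 2 · t* · s/√n = 11.13
95% CI: t* = 2.131, (17.33, 30.87), width = 2 · t* · s/√n = 13.53

The 95% CI is wider by 13.53 - 11.13 = 2.40.
Higher confidence requires a wider interval.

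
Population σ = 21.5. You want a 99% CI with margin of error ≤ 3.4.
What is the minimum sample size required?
n ≥ 266

For margin E ≤ 3.4:
n ≥ (z* · σ / E)²
n ≥ (2.576 · 21.5 / 3.4)²
n ≥ 265.34

Minimum n = 266 (rounding up)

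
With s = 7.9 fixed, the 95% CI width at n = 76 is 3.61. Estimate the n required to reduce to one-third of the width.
n ≈ 684

CI width ∝ 1/√n
To reduce width by factor 3, need √n to grow by 3 → need 3² = 9 times as many samples.

Current: n = 76, width = 3.61
New: n = 684, width ≈ 1.19

Width reduced by factor of 3.61/1.19 = 3.03.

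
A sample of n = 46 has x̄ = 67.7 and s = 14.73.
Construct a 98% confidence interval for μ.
(62.46, 72.94)

t-interval (σ unknown):
df = n - 1 = 45
t* = 2.412 for 98% confidence

Margin of error = t* · s/√n = 2.412 · 14.73/√46 = 5.24

CI: (62.46, 72.94)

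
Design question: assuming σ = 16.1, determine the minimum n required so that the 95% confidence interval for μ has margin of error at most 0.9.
n ≥ 1230

For margin E ≤ 0.9:
n ≥ (z* · σ / E)²
n ≥ (1.960 · 16.1 / 0.9)²
n ≥ 1229.36

Minimum n = 1230 (rounding up)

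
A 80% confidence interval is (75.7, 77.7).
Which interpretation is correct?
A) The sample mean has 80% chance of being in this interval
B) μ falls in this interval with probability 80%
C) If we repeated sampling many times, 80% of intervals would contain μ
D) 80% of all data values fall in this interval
C

A) Wrong — x̄ is observed and sits in the interval by construction.
B) Wrong — μ is fixed; the randomness lives in the interval, not in μ.
C) Correct — this is the frequentist long-run coverage interpretation.
D) Wrong — a CI is about the parameter μ, not individual data values.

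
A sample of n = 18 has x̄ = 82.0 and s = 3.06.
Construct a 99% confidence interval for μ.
(79.91, 84.09)

t-interval (σ unknown):
df = n - 1 = 17
t* = 2.898 for 99% confidence

Margin of error = t* · s/√n = 2.898 · 3.06/√18 = 2.09

CI: (79.91, 84.09)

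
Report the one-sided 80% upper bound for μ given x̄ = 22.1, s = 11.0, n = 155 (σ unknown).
μ ≤ 22.85

Upper bound (one-sided):
t* = 0.844 (one-sided for 80%)
Upper bound = x̄ + t* · s/√n = 22.1 + 0.844 · 11.0/√155 = 22.85

We are 80% confident that μ ≤ 22.85.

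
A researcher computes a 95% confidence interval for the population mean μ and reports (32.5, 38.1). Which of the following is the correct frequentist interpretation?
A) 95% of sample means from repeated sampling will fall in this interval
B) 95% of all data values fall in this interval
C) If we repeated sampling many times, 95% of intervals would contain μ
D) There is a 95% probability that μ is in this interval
C

A) Wrong — coverage applies to intervals containing μ, not to future x̄ values.
B) Wrong — a CI is about the parameter μ, not individual data values.
C) Correct — this is the frequentist long-run coverage interpretation.
D) Wrong — μ is fixed; the randomness lives in the interval, not in μ.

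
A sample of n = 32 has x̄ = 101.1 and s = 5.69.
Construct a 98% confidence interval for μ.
(98.63, 103.57)

t-interval (σ unknown):
df = n - 1 = 31
t* = 2.453 for 98% confidence

Margin of error = t* · s/√n = 2.453 · 5.69/√32 = 2.47

CI: (98.63, 103.57)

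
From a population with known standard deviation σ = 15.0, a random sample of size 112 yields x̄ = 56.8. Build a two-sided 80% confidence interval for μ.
(54.98, 58.62)

z-interval (σ known):
z* = 1.282 for 80% confidence

Margin of error = z* · σ/√n = 1.282 · 15.0/√112 = 1.82

CI: (56.8 - 1.82, 56.8 + 1.82) = (54.98, 58.62)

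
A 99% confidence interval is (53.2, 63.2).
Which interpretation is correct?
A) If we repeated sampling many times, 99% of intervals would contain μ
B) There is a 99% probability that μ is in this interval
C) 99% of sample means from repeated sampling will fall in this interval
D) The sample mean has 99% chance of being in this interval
A

A) Correct — this is the frequentist long-run coverage interpretation.
B) Wrong — μ is fixed; the randomness lives in the interval, not in μ.
C) Wrong — coverage applies to intervals containing μ, not to future x̄ values.
D) Wrong — x̄ is observed and sits in the interval by construction.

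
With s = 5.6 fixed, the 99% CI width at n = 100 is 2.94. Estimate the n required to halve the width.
n ≈ 400

CI width ∝ 1/√n
To reduce width by factor 2, need √n to grow by 2 → need 2² = 4 times as many samples.

Current: n = 100, width = 2.94
New: n = 400, width ≈ 1.45

Width reduced by factor of 2.94/1.45 = 2.03.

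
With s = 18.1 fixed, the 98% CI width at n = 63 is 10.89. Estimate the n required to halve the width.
n ≈ 252

CI width ∝ 1/√n
To reduce width by factor 2, need √n to grow by 2 → need 2² = 4 times as many samples.

Current: n = 63, width = 10.89
New: n = 252, width ≈ 5.34

Width reduced by factor of 10.89/5.34 = 2.04.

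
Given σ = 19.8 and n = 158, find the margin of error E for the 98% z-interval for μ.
Margin of error = 3.66

Margin of error = z* · σ/√n
= 2.326 · 19.8/√158
= 2.326 · 19.8/12.5698
= 3.66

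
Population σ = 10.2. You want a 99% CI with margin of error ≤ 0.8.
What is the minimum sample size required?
n ≥ 1079

For margin E ≤ 0.8:
n ≥ (z* · σ / E)²
n ≥ (2.576 · 10.2 / 0.8)²
n ≥ 1078.73

Minimum n = 1079 (rounding up)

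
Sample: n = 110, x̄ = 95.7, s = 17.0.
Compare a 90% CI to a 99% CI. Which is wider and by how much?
99% CI is wider by 3.12

df = 109
90% CI: t* = 1.659, (93.01, 98.39), width = 2 · t* · s/√n = 5.38
99% CI: t* = 2.622, (91.45, 99.95), width = 2 · t* · s/√n = 8.50

The 99% CI is wider by 8.50 - 5.38 = 3.12.
Higher confidence requires a wider interval.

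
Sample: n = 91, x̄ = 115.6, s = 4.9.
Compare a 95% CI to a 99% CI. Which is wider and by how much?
99% CI is wider by 0.66

df = 90
95% CI: t* = 1.987, (114.58, 116.62), width = 2 · t* · s/√n = 2.04
99% CI: t* = 2.632, (114.25, 116.95), width = 2 · t* · s/√n = 2.70

The 99% CI is wider by 2.70 - 2.04 = 0.66.
Higher confidence requires a wider interval.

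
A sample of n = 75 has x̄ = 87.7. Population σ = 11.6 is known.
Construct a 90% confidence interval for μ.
(85.50, 89.90)

z-interval (σ known):
z* = 1.645 for 90% confidence

Margin of error = z* · σ/√n = 1.645 · 11.6/√75 = 2.20

CI: (87.7 - 2.20, 87.7 + 2.20) = (85.50, 89.90)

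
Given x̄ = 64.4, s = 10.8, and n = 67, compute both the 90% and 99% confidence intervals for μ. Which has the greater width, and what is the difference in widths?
99% CI is wider by 2.60

df = 66
90% CI: t* = 1.668, (62.20, 66.60), width = 2 · t* · s/√n = 4.40
99% CI: t* = 2.652, (60.90, 67.90), width = 2 · t* · s/√n = 7.00

The 99% CI is wider by 7.00 - 4.40 = 2.60.
Higher confidence requires a wider interval.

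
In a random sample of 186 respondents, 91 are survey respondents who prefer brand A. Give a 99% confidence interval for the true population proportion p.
(0.395, 0.584)

Proportion CI:
p̂ = 91/186 = 0.48925
SE = √(p̂(1-p̂)/n) = √(0.48925 · 0.51075 / 186) = 0.03665

z* = 2.576
Margin = z* · SE = 2.576 · 0.03665 = 0.0944

CI: 0.48925 ± 0.0944 = (0.395, 0.584)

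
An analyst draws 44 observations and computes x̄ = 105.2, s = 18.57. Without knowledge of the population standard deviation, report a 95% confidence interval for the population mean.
(99.55, 110.85)

t-interval (σ unknown):
df = n - 1 = 43
t* = 2.017 for 95% confidence

Margin of error = t* · s/√n = 2.017 · 18.57/√44 = 5.65

CI: (99.55, 110.85)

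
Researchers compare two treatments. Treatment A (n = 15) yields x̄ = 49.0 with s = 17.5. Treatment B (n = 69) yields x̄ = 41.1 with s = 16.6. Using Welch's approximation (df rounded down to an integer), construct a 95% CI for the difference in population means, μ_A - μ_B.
(-2.44, 18.24)

Difference: x̄₁ - x̄₂ = 7.90
SE = √(s₁²/n₁ + s₂²/n₂) = √(17.5²/15 + 16.6²/69) = 4.9407
df = 19.86 → 19 (Welch–Satterthwaite, rounded down)
t* = 2.093

CI: 7.90 ± 2.093 · 4.9407 = 7.90 ± 10.34 = (-2.44, 18.24)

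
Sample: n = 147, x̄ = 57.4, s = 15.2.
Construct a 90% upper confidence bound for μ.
μ ≤ 59.01

Upper bound (one-sided):
t* = 1.287 (one-sided for 90%)
Upper bound = x̄ + t* · s/√n = 57.4 + 1.287 · 15.2/√147 = 59.01

We are 90% confident that μ ≤ 59.01.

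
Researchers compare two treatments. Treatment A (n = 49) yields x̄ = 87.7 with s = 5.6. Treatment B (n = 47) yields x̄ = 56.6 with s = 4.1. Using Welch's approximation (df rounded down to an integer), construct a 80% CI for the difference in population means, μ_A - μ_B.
(29.81, 32.39)

Difference: x̄₁ - x̄₂ = 31.10
SE = √(s₁²/n₁ + s₂²/n₂) = √(5.6²/49 + 4.1²/47) = 0.9988
df = 87.97 → 87 (Welch–Satterthwaite, rounded down)
t* = 1.291

CI: 31.10 ± 1.291 · 0.9988 = 31.10 ± 1.29 = (29.81, 32.39)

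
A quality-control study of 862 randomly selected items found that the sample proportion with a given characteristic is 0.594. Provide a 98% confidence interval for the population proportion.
(0.555, 0.633)

Proportion CI:
SE = √(p̂(1-p̂)/n) = √(0.594 · 0.406 / 862) = 0.01673

z* = 2.326
Margin = z* · SE = 2.326 · 0.01673 = 0.0389

CI: 0.594 ± 0.0389 = (0.555, 0.633)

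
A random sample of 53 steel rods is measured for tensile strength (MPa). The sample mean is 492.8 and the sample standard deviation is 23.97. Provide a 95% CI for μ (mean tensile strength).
(486.19, 499.41)

t-interval (σ unknown):
df = n - 1 = 52
t* = 2.007 for 95% confidence

Margin of error = t* · s/√n = 2.007 · 23.97/√53 = 6.61

CI: (486.19, 499.41)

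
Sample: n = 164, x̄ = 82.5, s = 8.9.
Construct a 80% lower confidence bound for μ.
μ ≥ 81.91

Lower bound (one-sided):
t* = 0.844 (one-sided for 80%)
Lower bound = x̄ - t* · s/√n = 82.5 - 0.844 · 8.9/√164 = 81.91

We are 80% confident that μ ≥ 81.91.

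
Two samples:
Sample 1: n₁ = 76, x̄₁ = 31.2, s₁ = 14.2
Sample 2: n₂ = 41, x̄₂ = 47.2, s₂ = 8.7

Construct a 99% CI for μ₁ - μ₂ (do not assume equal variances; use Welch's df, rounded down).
(-21.56, -10.44)

Difference: x̄₁ - x̄₂ = -16.00
SE = √(s₁²/n₁ + s₂²/n₂) = √(14.2²/76 + 8.7²/41) = 2.1211
df = 113.05 → 113 (Welch–Satterthwaite, rounded down)
t* = 2.620

CI: -16.00 ± 2.620 · 2.1211 = -16.00 ± 5.56 = (-21.56, -10.44)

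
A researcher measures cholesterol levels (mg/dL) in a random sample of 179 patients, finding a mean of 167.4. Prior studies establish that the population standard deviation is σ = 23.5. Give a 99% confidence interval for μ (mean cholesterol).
(162.88, 171.92)

z-interval (σ known):
z* = 2.576 for 99% confidence

Margin of error = z* · σ/√n = 2.576 · 23.5/√179 = 4.52

CI: (167.4 - 4.52, 167.4 + 4.52) = (162.88, 171.92)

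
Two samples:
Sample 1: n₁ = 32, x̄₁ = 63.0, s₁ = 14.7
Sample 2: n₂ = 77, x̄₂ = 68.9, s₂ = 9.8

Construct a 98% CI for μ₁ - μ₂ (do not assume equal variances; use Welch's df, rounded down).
(-12.74, 0.94)

Difference: x̄₁ - x̄₂ = -5.90
SE = √(s₁²/n₁ + s₂²/n₂) = √(14.7²/32 + 9.8²/77) = 2.8284
df = 42.91 → 42 (Welch–Satterthwaite, rounded down)
t* = 2.418

CI: -5.90 ± 2.418 · 2.8284 = -5.90 ± 6.84 = (-12.74, 0.94)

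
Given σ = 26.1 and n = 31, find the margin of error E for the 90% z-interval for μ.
Margin of error = 7.71

Margin of error = z* · σ/√n
= 1.645 · 26.1/√31
= 1.645 · 26.1/5.5678
= 7.71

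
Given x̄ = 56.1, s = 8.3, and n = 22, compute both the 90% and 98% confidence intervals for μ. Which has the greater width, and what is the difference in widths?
98% CI is wider by 2.82

df = 21
90% CI: t* = 1.721, (53.05, 59.15), width = 2 · t* · s/√n = 6.09
98% CI: t* = 2.518, (51.64, 60.56), width = 2 · t* · s/√n = 8.91

The 98% CI is wider by 8.91 - 6.09 = 2.82.
Higher confidence requires a wider interval.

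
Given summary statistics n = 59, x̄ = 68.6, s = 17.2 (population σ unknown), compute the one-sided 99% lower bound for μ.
μ ≥ 63.24

Lower bound (one-sided):
t* = 2.392 (one-sided for 99%)
Lower bound = x̄ - t* · s/√n = 68.6 - 2.392 · 17.2/√59 = 63.24

We are 99% confident that μ ≥ 63.24.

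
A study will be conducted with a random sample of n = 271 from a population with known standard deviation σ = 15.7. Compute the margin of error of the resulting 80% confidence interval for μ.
Margin of error = 1.22

Margin of error = z* · σ/√n
= 1.282 · 15.7/√271
= 1.282 · 15.7/16.4621
= 1.22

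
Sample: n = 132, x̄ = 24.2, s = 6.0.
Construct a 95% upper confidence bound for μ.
μ ≤ 25.07

Upper bound (one-sided):
t* = 1.657 (one-sided for 95%)
Upper bound = x̄ + t* · s/√n = 24.2 + 1.657 · 6.0/√132 = 25.07

We are 95% confident that μ ≤ 25.07.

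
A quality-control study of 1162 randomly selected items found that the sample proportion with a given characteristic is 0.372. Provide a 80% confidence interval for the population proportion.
(0.354, 0.390)

Proportion CI:
SE = √(p̂(1-p̂)/n) = √(0.372 · 0.628 / 1162) = 0.01418

z* = 1.282
Margin = z* · SE = 1.282 · 0.01418 = 0.0182

CI: 0.372 ± 0.0182 = (0.354, 0.390)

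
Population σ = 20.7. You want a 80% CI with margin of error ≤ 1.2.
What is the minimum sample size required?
n ≥ 490

For margin E ≤ 1.2:
n ≥ (z* · σ / E)²
n ≥ (1.282 · 20.7 / 1.2)²
n ≥ 489.05

Minimum n = 490 (rounding up)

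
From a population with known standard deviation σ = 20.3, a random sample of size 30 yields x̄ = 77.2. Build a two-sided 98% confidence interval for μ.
(68.58, 85.82)

z-interval (σ known):
z* = 2.326 for 98% confidence

Margin of error = z* · σ/√n = 2.326 · 20.3/√30 = 8.62

CI: (77.2 - 8.62, 77.2 + 8.62) = (68.58, 85.82)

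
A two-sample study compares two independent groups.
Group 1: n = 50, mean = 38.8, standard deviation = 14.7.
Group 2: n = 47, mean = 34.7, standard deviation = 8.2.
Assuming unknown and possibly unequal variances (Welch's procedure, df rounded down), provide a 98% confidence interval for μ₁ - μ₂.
(-1.60, 9.80)

Difference: x̄₁ - x̄₂ = 4.10
SE = √(s₁²/n₁ + s₂²/n₂) = √(14.7²/50 + 8.2²/47) = 2.3984
df = 77.74 → 77 (Welch–Satterthwaite, rounded down)
t* = 2.376

CI: 4.10 ± 2.376 · 2.3984 = 4.10 ± 5.70 = (-1.60, 9.80)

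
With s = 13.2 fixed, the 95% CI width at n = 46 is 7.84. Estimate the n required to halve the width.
n ≈ 184

CI width ∝ 1/√n
To reduce width by factor 2, need √n to grow by 2 → need 2² = 4 times as many samples.

Current: n = 46, width = 7.84
New: n = 184, width ≈ 3.84

Width reduced by factor of 7.84/3.84 = 2.04.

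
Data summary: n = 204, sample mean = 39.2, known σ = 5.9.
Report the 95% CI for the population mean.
(38.39, 40.01)

z-interval (σ known):
z* = 1.960 for 95% confidence

Margin of error = z* · σ/√n = 1.960 · 5.9/√204 = 0.81

CI: (39.2 - 0.81, 39.2 + 0.81) = (38.39, 40.01)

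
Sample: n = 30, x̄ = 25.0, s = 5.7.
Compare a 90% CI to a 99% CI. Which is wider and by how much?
99% CI is wider by 2.20

df = 29
90% CI: t* = 1.699, (23.23, 26.77), width = 2 · t* · s/√n = 3.54
99% CI: t* = 2.756, (22.13, 27.87), width = 2 · t* · s/√n = 5.74

The 99% CI is wider by 5.74 - 3.54 = 2.20.
Higher confidence requires a wider interval.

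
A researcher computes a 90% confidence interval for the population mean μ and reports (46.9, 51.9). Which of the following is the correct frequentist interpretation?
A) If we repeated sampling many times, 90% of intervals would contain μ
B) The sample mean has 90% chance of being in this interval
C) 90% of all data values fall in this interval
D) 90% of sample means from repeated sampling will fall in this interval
A

A) Correct — this is the frequentist long-run coverage interpretation.
B) Wrong — x̄ is observed and sits in the interval by construction.
C) Wrong — a CI is about the parameter μ, not individual data values.
D) Wrong — coverage applies to intervals containing μ, not to future x̄ values.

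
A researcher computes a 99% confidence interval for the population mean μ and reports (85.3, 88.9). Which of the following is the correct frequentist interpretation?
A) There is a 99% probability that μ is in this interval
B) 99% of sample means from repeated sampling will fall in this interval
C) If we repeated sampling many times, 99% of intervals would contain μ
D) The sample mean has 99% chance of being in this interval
C

A) Wrong — μ is fixed; the randomness lives in the interval, not in μ.
B) Wrong — coverage applies to intervals containing μ, not to future x̄ values.
C) Correct — this is the frequentist long-run coverage interpretation.
D) Wrong — x̄ is observed and sits in the interval by construction.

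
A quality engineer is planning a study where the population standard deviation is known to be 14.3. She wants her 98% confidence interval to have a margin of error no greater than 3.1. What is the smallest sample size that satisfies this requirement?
n ≥ 116

For margin E ≤ 3.1:
n ≥ (z* · σ / E)²
n ≥ (2.326 · 14.3 / 3.1)²
n ≥ 115.12

Minimum n = 116 (rounding up)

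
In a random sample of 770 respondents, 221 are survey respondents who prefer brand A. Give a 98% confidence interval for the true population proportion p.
(0.249, 0.325)

Proportion CI:
p̂ = 221/770 = 0.28701
SE = √(p̂(1-p̂)/n) = √(0.28701 · 0.71299 / 770) = 0.01630

z* = 2.326
Margin = z* · SE = 2.326 · 0.01630 = 0.0379

CI: 0.28701 ± 0.0379 = (0.249, 0.325)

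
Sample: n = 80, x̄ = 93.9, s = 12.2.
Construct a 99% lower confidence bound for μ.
μ ≥ 90.66

Lower bound (one-sided):
t* = 2.374 (one-sided for 99%)
Lower bound = x̄ - t* · s/√n = 93.9 - 2.374 · 12.2/√80 = 90.66

We are 99% confident that μ ≥ 90.66.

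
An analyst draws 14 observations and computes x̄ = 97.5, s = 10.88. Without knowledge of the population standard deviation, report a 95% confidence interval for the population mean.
(91.22, 103.78)

t-interval (σ unknown):
df = n - 1 = 13
t* = 2.160 for 95% confidence

Margin of error = t* · s/√n = 2.160 · 10.88/√14 = 6.28

CI: (91.22, 103.78)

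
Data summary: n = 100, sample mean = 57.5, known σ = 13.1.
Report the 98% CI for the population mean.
(54.45, 60.55)

z-interval (σ known):
z* = 2.326 for 98% confidence

Margin of error = z* · σ/√n = 2.326 · 13.1/√100 = 3.05

CI: (57.5 - 3.05, 57.5 + 3.05) = (54.45, 60.55)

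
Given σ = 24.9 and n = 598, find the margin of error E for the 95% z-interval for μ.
Margin of error = 2.00

Margin of error = z* · σ/√n
= 1.960 · 24.9/√598
= 1.960 · 24.9/24.4540
= 2.00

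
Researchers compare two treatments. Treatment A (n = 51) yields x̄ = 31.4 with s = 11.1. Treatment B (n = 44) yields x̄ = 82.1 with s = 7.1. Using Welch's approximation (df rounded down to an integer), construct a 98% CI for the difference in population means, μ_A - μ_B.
(-55.17, -46.23)

Difference: x̄₁ - x̄₂ = -50.70
SE = √(s₁²/n₁ + s₂²/n₂) = √(11.1²/51 + 7.1²/44) = 1.8872
df = 86.14 → 86 (Welch–Satterthwaite, rounded down)
t* = 2.370

CI: -50.70 ± 2.370 · 1.8872 = -50.70 ± 4.47 = (-55.17, -46.23)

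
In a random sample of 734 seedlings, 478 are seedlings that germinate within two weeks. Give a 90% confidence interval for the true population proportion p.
(0.622, 0.680)

Proportion CI:
p̂ = 478/734 = 0.65123
SE = √(p̂(1-p̂)/n) = √(0.65123 · 0.34877 / 734) = 0.01759

z* = 1.645
Margin = z* · SE = 1.645 · 0.01759 = 0.0289

CI: 0.65123 ± 0.0289 = (0.622, 0.680)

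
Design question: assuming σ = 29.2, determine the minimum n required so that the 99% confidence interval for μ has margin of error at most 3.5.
n ≥ 462

For margin E ≤ 3.5:
n ≥ (z* · σ / E)²
n ≥ (2.576 · 29.2 / 3.5)²
n ≥ 461.87

Minimum n = 462 (rounding up)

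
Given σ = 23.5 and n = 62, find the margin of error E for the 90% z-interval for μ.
Margin of error = 4.91

Margin of error = z* · σ/√n
= 1.645 · 23.5/√62
= 1.645 · 23.5/7.8740
= 4.91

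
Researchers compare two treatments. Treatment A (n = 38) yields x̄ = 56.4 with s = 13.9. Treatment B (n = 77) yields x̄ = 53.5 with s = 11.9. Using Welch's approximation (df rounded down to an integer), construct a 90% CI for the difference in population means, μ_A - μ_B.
(-1.49, 7.29)

Difference: x̄₁ - x̄₂ = 2.90
SE = √(s₁²/n₁ + s₂²/n₂) = √(13.9²/38 + 11.9²/77) = 2.6313
df = 64.50 → 64 (Welch–Satterthwaite, rounded down)
t* = 1.669

CI: 2.90 ± 1.669 · 2.6313 = 2.90 ± 4.39 = (-1.49, 7.29)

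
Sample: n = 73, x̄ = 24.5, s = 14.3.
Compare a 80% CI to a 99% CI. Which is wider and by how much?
99% CI is wider by 4.53

df = 72
80% CI: t* = 1.293, (22.34, 26.66), width = 2 · t* · s/√n = 4.33
99% CI: t* = 2.646, (20.07, 28.93), width = 2 · t* · s/√n = 8.86

The 99% CI is wider by 8.86 - 4.33 = 4.53.
Higher confidence requires a wider interval.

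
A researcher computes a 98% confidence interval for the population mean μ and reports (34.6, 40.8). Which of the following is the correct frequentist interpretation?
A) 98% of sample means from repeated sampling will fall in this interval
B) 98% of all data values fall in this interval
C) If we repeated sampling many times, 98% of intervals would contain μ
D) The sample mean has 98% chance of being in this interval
C

A) Wrong — coverage applies to intervals containing μ, not to future x̄ values.
B) Wrong — a CI is about the parameter μ, not individual data values.
C) Correct — this is the frequentist long-run coverage interpretation.
D) Wrong — x̄ is observed and sits in the interval by construction.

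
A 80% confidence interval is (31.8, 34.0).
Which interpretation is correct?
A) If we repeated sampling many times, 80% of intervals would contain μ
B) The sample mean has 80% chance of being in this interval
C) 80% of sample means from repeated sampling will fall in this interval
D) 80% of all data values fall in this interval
A

A) Correct — this is the frequentist long-run coverage interpretation.
B) Wrong — x̄ is observed and sits in the interval by construction.
C) Wrong — coverage applies to intervals containing μ, not to future x̄ values.
D) Wrong — a CI is about the parameter μ, not individual data values.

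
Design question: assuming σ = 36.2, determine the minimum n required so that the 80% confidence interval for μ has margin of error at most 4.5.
n ≥ 107

For margin E ≤ 4.5:
n ≥ (z* · σ / E)²
n ≥ (1.282 · 36.2 / 4.5)²
n ≥ 106.36

Minimum n = 107 (rounding up)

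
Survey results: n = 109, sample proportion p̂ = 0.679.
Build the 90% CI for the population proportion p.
(0.605, 0.753)

Proportion CI:
SE = √(p̂(1-p̂)/n) = √(0.679 · 0.321 / 109) = 0.04472

z* = 1.645
Margin = z* · SE = 1.645 · 0.04472 = 0.0736

CI: 0.679 ± 0.0736 = (0.605, 0.753)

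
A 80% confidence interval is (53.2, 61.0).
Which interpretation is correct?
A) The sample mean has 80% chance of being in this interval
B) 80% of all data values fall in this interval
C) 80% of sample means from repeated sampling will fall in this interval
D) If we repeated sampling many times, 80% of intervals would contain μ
D

A) Wrong — x̄ is observed and sits in the interval by construction.
B) Wrong — a CI is about the parameter μ, not individual data values.
C) Wrong — coverage applies to intervals containing μ, not to future x̄ values.
D) Correct — this is the frequentist long-run coverage interpretation.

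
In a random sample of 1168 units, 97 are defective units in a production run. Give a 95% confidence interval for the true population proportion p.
(0.067, 0.099)

Proportion CI:
p̂ = 97/1168 = 0.08305
SE = √(p̂(1-p̂)/n) = √(0.08305 · 0.91695 / 1168) = 0.00807

z* = 1.960
Margin = z* · SE = 1.960 · 0.00807 = 0.0158

CI: 0.08305 ± 0.0158 = (0.067, 0.099)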